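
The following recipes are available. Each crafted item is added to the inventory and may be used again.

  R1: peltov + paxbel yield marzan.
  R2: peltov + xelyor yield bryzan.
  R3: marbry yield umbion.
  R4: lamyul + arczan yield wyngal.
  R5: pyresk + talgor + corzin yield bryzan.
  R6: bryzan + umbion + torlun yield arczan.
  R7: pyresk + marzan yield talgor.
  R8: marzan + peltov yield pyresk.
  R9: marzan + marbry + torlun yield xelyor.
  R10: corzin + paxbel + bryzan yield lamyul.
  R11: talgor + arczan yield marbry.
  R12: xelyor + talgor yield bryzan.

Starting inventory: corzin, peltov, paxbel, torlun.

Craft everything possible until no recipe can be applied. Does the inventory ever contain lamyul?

peltov + paxbel → marzan (R1).
Using R8, marzan and peltov make pyresk.
pyresk + marzan → talgor (R7).
Using R5, pyresk, talgor, and corzin make bryzan.
Using R10, corzin, paxbel, and bryzan make lamyul.

Yes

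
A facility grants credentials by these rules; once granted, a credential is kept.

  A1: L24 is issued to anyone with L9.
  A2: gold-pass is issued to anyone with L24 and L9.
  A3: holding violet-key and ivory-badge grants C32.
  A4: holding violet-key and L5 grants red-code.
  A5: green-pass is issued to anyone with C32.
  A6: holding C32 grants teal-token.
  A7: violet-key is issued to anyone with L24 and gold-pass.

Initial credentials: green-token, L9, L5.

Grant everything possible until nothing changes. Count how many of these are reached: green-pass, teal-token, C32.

green-pass would need C32 (A5), but C32 is never granted.
teal-token would need C32 (A6), but C32 is never granted.
C32 would need violet-key and ivory-badge (A3), but ivory-badge is never granted.
None of the 3 are reached.

0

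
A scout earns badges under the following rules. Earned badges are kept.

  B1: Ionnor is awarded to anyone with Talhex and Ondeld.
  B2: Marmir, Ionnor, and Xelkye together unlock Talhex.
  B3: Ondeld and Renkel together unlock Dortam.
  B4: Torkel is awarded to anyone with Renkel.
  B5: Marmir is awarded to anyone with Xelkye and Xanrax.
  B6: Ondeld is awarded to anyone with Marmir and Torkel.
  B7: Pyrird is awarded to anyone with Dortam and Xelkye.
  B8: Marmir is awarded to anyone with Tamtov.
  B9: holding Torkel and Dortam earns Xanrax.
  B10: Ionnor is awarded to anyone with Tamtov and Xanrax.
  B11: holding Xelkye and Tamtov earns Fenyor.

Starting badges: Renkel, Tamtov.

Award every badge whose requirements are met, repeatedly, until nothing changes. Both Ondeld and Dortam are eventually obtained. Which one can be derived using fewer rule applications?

Ondeld

Ondeld: With Tamtov, Marmir is earned (B8). With Renkel, Torkel is earned (B4). With Marmir and Torkel, Ondeld is earned (B6). [3 rule applications]
Dortam: With Tamtov, Marmir is earned (B8). With Renkel, Torkel is earned (B4). With Marmir and Torkel, Ondeld is earned (B6). With Ondeld and Renkel, Dortam is earned (B3). [4 rule applications]
Ondeld needs fewer.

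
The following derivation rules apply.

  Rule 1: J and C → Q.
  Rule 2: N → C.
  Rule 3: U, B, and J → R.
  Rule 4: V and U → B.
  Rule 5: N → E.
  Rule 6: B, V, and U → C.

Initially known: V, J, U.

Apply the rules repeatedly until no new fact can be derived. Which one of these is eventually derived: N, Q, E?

V and U hold, so B follows (Rule 4).
From B, V, and U, Rule 6 gives C.
From J and C, Rule 1 gives Q.
E would need N (Rule 5), but N is never established. No rule produces N, and it is not given.

Q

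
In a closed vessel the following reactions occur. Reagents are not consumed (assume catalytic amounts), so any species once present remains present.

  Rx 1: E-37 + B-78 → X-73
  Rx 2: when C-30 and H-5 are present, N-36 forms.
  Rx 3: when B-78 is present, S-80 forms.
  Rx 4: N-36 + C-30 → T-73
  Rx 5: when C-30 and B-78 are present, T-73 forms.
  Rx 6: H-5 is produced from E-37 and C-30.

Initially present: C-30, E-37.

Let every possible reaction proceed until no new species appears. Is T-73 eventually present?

Yes

E-37 and C-30 present → H-5 forms (Rx 6).
C-30 and H-5 present → N-36 forms (Rx 2).
N-36 and C-30 present → T-73 forms (Rx 4).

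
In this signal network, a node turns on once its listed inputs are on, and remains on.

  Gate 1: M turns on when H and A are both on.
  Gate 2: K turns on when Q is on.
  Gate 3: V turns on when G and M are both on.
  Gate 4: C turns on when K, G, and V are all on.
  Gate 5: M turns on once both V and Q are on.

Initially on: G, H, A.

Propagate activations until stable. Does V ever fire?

H and A are on, so M turns on (Gate 1).
G and M are on, so V turns on (Gate 3).

Yes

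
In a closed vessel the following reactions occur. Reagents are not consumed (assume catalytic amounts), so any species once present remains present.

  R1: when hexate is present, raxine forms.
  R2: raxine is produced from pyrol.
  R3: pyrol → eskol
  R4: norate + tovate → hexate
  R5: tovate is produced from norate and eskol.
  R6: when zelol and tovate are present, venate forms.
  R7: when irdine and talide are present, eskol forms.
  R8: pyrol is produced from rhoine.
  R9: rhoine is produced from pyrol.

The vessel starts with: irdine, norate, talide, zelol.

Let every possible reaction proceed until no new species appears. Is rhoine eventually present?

rhoine would need pyrol (R9), but pyrol never forms.

No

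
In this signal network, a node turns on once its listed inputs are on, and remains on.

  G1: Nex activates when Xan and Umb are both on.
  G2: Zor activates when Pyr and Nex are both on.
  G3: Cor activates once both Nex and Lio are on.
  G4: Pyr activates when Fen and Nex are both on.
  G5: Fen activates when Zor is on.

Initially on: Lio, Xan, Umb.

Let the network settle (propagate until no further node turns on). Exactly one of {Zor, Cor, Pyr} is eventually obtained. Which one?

Xan and Umb are on, so Nex activates (G1).
Nex and Lio are on, so Cor activates (G3).
Pyr would need Fen and Nex (G4), but Fen never turns on. Zor would need Pyr and Nex (G2), but Pyr never turns on.

Cor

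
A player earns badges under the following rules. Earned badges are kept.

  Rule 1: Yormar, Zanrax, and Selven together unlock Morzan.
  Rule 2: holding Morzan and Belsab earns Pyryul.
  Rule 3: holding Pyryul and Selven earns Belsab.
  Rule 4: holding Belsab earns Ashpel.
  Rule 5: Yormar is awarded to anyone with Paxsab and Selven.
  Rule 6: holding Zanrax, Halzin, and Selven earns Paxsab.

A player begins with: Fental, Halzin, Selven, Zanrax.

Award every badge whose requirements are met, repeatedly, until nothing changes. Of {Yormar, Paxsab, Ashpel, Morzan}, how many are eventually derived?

With Zanrax, Halzin, and Selven, Paxsab is earned (Rule 6).
With Paxsab and Selven, Yormar is earned (Rule 5).
With Yormar, Zanrax, and Selven, Morzan is earned (Rule 1).
Yormar: reached.
Paxsab: reached.
Ashpel would need Belsab (Rule 4), but Belsab is never earned.
Morzan: reached.
Reached: Yormar, Paxsab, and Morzan — 3 of the 4.

3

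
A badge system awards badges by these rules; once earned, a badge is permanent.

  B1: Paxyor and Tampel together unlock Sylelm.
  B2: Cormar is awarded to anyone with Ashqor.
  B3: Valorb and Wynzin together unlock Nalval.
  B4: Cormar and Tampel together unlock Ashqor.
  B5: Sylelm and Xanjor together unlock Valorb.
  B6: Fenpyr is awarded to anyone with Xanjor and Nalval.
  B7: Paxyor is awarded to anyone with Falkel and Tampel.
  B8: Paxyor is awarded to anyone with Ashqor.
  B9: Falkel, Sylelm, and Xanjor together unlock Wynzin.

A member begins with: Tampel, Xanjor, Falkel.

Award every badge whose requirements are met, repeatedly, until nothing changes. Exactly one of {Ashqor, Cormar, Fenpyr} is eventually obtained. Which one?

With Falkel and Tampel, Paxyor is earned (B7).
With Paxyor and Tampel, Sylelm is earned (B1).
With Sylelm and Xanjor, Valorb is earned (B5).
With Falkel, Sylelm, and Xanjor, Wynzin is earned (B9).
With Valorb and Wynzin, Nalval is earned (B3).
With Xanjor and Nalval, Fenpyr is earned (B6).
Ashqor would need Cormar and Tampel (B4), but Cormar is never earned. Cormar would need Ashqor (B2), but Ashqor is never earned.

Fenpyr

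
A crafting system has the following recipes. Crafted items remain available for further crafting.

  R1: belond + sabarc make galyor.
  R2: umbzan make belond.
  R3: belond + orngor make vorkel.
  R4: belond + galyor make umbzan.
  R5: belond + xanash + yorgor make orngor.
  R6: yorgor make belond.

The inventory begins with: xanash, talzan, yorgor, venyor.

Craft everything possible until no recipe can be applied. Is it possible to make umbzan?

umbzan would need belond and galyor (R4), but galyor is never obtained.

No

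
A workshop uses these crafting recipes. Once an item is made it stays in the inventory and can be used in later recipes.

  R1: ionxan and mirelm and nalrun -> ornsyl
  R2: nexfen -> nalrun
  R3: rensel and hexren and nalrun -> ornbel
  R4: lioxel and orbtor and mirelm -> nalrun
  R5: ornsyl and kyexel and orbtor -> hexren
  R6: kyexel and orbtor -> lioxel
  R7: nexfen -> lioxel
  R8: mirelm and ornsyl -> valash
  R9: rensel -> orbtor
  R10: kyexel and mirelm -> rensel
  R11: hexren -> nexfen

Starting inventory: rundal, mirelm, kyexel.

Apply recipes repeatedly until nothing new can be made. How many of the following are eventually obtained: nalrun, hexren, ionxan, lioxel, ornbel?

2

kyexel and mirelm -> rensel (R10).
rensel -> orbtor (R9).
Using R6, kyexel and orbtor make lioxel.
Using R4, lioxel, orbtor, and mirelm make nalrun.
nalrun: reached.
hexren would need ornsyl, kyexel, and orbtor (R5), but ornsyl is never obtained.
No rule produces ionxan, and it is not given.
lioxel: reached.
ornbel would need rensel, hexren, and nalrun (R3), but hexren is never obtained.
Reached: nalrun and lioxel — 2 of the 5.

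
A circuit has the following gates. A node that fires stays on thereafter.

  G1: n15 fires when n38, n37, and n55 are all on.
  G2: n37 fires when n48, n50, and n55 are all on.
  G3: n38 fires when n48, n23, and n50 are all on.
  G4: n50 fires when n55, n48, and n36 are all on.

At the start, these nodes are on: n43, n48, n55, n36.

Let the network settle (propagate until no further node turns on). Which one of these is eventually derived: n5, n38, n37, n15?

n37

G4: n55, n48, and n36 on → n50 on.
G2: n48, n50, and n55 on → n37 on.
n15 would need n38, n37, and n55 (G1), but n38 never turns on. No rule produces n5, and it is not given. n38 would need n48, n23, and n50 (G3), but n23 never turns on.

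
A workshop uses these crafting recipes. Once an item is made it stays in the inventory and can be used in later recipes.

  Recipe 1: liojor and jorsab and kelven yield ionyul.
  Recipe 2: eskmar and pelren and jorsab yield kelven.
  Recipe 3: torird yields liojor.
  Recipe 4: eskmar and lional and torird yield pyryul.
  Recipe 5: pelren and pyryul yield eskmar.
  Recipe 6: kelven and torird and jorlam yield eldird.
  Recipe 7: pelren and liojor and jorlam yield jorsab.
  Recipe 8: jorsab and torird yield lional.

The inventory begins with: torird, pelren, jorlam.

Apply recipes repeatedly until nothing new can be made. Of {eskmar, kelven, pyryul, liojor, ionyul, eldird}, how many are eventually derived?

torird → liojor (Recipe 3).
eskmar would need pelren and pyryul (Recipe 5), but pyryul is never obtained.
kelven would need eskmar, pelren, and jorsab (Recipe 2), but eskmar is never obtained.
pyryul would need eskmar, lional, and torird (Recipe 4), but eskmar is never obtained.
liojor: reached.
ionyul would need liojor, jorsab, and kelven (Recipe 1), but kelven is never obtained.
eldird would need kelven, torird, and jorlam (Recipe 6), but kelven is never obtained.
Reached: liojor — 1 of the 6.

1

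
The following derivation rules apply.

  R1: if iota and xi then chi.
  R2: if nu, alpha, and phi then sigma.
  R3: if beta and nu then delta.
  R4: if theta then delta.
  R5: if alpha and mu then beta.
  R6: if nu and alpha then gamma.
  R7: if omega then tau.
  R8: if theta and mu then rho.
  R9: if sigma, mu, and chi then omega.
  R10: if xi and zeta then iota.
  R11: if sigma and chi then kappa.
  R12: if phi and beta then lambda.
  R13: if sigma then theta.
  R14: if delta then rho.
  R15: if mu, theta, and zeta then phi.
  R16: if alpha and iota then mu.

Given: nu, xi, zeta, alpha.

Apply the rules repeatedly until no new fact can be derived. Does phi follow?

phi would need mu, theta, and zeta (R15), but theta is never established.

No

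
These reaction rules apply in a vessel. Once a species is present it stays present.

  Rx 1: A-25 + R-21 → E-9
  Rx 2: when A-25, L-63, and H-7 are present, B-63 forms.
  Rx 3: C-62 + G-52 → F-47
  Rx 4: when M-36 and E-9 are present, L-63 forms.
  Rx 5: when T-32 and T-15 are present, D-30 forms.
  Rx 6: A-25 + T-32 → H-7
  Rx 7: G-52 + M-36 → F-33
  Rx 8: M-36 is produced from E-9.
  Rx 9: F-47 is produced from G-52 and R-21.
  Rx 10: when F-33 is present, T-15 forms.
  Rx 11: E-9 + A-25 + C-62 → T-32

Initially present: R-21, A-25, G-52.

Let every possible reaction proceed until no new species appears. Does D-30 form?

D-30 would need T-32 and T-15 (Rx 5), but T-32 never forms.

No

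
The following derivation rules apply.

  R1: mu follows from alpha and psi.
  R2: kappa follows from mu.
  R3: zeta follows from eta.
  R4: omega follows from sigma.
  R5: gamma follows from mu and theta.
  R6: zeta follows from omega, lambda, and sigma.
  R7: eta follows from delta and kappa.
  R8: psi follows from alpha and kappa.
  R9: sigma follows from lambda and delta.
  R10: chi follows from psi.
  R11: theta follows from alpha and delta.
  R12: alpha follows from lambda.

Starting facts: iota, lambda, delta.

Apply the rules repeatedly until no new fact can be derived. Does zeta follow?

Yes

lambda and delta hold, so sigma follows (R9).
From sigma, R4 gives omega.
From omega, lambda, and sigma, R6 gives zeta.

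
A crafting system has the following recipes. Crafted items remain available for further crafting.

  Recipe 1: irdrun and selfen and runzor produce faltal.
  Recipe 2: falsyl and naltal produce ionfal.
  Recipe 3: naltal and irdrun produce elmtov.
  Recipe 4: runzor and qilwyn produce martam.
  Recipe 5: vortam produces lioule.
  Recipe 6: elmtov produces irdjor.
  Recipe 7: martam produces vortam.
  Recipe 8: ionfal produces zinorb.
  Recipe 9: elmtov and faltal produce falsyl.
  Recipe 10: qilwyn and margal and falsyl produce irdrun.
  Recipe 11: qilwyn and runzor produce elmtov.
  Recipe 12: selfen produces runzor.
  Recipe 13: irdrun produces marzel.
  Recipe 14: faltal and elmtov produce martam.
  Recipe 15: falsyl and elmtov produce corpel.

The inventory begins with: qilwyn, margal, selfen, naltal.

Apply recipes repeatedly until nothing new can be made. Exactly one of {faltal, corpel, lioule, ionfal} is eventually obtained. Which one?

lioule

selfen → runzor (Recipe 12).
Using Recipe 4, runzor and qilwyn make martam.
Using Recipe 7, martam makes vortam.
vortam → lioule (Recipe 5).
faltal would need irdrun, selfen, and runzor (Recipe 1), but irdrun is never obtained. corpel would need falsyl and elmtov (Recipe 15), but falsyl is never obtained. ionfal would need falsyl and naltal (Recipe 2), but falsyl is never obtained.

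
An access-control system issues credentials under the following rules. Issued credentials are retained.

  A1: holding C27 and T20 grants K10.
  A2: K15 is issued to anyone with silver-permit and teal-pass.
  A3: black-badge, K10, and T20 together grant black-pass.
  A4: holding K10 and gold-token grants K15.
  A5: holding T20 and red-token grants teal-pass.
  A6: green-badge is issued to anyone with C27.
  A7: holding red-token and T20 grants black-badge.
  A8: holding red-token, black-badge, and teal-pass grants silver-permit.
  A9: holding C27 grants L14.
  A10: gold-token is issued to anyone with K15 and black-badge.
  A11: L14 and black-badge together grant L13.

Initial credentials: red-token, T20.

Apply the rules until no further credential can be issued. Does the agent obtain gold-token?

Yes

Holding red-token and T20 grants black-badge (A7).
Holding T20 and red-token grants teal-pass (A5).
Holding red-token, black-badge, and teal-pass grants silver-permit (A8).
Holding silver-permit and teal-pass grants K15 (A2).
Holding K15 and black-badge grants gold-token (A10).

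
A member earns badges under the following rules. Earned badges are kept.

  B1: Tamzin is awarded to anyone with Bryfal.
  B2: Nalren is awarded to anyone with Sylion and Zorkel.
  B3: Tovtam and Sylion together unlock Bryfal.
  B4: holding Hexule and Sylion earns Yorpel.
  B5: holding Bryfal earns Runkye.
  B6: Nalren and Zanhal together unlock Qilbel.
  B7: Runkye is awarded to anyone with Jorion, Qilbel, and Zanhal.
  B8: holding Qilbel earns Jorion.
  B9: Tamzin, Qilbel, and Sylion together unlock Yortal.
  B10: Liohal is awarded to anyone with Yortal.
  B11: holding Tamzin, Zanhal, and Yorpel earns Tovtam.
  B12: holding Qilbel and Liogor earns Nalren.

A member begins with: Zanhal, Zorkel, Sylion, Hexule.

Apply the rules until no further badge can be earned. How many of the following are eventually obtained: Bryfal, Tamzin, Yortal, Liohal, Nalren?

With Sylion and Zorkel, Nalren is earned (B2).
Bryfal would need Tovtam and Sylion (B3), but Tovtam is never earned.
Tamzin would need Bryfal (B1), but Bryfal is never earned.
Yortal would need Tamzin, Qilbel, and Sylion (B9), but Tamzin is never earned.
Liohal would need Yortal (B10), but Yortal is never earned.
Nalren: reached.
Reached: Nalren — 1 of the 5.

1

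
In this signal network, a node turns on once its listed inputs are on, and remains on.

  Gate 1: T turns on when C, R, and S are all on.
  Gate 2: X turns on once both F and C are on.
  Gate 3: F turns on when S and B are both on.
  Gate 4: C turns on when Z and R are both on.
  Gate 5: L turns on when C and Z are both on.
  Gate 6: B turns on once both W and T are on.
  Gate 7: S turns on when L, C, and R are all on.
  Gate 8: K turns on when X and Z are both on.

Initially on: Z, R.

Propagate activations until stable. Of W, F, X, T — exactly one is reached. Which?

T

Z and R are on, so C turns on (Gate 4).
Gate 5: C and Z on → L on.
L, C, and R are on, so S turns on (Gate 7).
Gate 1: C, R, and S on → T on.
X would need F and C (Gate 2), but F never turns on. F would need S and B (Gate 3), but B never turns on. No rule produces W, and it is not given.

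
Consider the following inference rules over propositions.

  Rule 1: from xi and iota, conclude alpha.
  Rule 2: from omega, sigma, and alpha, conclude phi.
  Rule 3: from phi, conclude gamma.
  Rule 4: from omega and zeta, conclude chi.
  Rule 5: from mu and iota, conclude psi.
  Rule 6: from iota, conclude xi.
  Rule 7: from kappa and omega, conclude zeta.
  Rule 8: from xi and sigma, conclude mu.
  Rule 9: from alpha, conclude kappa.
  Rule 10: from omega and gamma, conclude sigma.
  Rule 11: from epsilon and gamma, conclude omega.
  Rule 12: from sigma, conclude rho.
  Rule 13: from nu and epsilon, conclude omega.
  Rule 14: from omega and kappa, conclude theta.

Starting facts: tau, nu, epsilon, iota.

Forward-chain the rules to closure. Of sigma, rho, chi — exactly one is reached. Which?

From nu and epsilon, Rule 13 gives omega.
iota holds, so xi follows (Rule 6).
From xi and iota, Rule 1 gives alpha.
From alpha, Rule 9 gives kappa.
From kappa and omega, Rule 7 gives zeta.
From omega and zeta, Rule 4 gives chi.
sigma would need omega and gamma (Rule 10), but gamma is never established. rho would need sigma (Rule 12), but sigma is never established.

chi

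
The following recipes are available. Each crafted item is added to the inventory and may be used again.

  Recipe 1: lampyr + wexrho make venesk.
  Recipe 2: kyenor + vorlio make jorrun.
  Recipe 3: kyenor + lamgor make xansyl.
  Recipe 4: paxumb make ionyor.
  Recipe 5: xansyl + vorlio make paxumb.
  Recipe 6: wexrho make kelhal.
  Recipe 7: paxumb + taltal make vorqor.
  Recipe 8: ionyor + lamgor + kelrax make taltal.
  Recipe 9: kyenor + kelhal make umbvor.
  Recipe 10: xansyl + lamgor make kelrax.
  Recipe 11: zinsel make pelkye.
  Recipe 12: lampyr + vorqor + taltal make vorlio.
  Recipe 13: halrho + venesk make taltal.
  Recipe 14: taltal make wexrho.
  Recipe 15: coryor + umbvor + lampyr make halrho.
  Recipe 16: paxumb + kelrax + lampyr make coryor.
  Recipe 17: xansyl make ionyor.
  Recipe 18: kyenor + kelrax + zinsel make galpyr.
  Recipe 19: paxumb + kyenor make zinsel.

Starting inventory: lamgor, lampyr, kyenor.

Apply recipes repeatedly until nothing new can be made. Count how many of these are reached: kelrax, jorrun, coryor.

Using Recipe 3, kyenor and lamgor make xansyl.
xansyl + lamgor → kelrax (Recipe 10).
kelrax: reached.
jorrun would need kyenor and vorlio (Recipe 2), but vorlio is never obtained.
coryor would need paxumb, kelrax, and lampyr (Recipe 16), but paxumb is never obtained.
Reached: kelrax — 1 of the 3.

1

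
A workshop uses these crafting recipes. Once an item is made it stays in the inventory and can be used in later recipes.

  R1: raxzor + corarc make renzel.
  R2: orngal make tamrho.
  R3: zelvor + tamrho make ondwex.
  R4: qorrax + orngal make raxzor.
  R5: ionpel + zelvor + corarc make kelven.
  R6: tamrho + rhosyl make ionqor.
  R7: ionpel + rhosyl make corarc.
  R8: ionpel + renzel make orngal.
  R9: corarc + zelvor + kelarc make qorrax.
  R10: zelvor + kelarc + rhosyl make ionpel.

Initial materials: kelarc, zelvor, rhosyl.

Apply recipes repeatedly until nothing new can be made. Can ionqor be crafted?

ionqor would need tamrho and rhosyl (R6), but tamrho is never obtained.

No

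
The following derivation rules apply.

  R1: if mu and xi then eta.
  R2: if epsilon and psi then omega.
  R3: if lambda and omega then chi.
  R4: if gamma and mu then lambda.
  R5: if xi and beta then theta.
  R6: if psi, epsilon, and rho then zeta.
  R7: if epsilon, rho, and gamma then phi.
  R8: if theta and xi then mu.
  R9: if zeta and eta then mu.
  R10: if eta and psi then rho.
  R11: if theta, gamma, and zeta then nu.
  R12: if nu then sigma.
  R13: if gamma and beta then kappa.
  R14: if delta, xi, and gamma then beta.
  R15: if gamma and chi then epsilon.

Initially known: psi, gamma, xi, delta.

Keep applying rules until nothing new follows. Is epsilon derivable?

No

epsilon would need gamma and chi (R15), but chi is never established.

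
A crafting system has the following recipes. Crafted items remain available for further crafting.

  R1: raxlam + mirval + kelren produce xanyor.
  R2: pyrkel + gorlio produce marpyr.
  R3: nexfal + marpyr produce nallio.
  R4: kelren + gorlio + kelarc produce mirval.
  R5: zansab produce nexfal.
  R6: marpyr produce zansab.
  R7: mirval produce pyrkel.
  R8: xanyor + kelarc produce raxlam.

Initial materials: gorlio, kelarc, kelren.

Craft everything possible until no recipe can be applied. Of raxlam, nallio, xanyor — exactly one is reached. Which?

nallio

Using R4, kelren, gorlio, and kelarc make mirval.
Using R7, mirval makes pyrkel.
pyrkel + gorlio → marpyr (R2).
marpyr → zansab (R6).
zansab → nexfal (R5).
Using R3, nexfal and marpyr make nallio.
xanyor would need raxlam, mirval, and kelren (R1), but raxlam is never obtained. raxlam would need xanyor and kelarc (R8), but xanyor is never obtained.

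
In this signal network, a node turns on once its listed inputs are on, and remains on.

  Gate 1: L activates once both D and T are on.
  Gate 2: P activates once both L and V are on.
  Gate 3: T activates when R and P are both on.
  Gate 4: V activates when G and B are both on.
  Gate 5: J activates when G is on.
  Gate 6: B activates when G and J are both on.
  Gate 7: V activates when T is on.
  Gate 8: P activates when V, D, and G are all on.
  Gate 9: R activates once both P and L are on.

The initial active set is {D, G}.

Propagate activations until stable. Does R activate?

No

R would need P and L (Gate 9), but L never turns on.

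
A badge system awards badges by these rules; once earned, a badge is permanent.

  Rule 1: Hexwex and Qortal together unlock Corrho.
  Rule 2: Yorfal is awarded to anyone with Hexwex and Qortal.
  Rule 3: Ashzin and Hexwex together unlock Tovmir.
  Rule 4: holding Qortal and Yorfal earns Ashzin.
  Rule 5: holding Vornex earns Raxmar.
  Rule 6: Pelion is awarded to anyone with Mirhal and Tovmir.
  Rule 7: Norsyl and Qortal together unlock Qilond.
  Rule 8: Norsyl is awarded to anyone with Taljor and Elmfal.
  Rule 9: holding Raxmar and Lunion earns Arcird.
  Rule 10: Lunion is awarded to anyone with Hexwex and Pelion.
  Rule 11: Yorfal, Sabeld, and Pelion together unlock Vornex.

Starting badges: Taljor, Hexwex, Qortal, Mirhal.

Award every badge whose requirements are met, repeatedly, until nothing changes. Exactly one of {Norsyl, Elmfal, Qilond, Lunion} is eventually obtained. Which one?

Lunion

With Hexwex and Qortal, Yorfal is earned (Rule 2).
With Qortal and Yorfal, Ashzin is earned (Rule 4).
With Ashzin and Hexwex, Tovmir is earned (Rule 3).
With Mirhal and Tovmir, Pelion is earned (Rule 6).
With Hexwex and Pelion, Lunion is earned (Rule 10).
No rule produces Elmfal, and it is not given. Qilond would need Norsyl and Qortal (Rule 7), but Norsyl is never earned. Norsyl would need Taljor and Elmfal (Rule 8), but Elmfal is never earned.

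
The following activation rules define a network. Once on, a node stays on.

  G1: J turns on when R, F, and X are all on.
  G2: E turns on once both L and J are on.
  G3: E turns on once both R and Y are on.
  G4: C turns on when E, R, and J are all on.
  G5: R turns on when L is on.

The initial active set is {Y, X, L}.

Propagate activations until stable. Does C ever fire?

No

C would need E, R, and J (G4), but J never turns on.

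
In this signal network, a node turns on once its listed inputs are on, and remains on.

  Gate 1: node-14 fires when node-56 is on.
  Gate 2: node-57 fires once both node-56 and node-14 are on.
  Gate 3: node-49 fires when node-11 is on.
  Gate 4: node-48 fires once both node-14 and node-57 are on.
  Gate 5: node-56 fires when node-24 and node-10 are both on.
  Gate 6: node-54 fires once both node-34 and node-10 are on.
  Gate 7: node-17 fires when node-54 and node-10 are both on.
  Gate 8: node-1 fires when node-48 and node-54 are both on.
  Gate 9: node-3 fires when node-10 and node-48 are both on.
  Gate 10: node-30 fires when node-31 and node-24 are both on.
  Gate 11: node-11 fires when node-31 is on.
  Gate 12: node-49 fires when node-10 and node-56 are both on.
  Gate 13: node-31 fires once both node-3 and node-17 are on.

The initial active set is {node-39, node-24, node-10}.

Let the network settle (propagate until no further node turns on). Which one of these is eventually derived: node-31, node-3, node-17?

node-3

node-24 and node-10 are on, so node-56 fires (Gate 5).
Gate 1: node-56 on → node-14 on.
node-56 and node-14 are on, so node-57 fires (Gate 2).
node-14 and node-57 are on, so node-48 fires (Gate 4).
Gate 9: node-10 and node-48 on → node-3 on.
node-17 would need node-54 and node-10 (Gate 7), but node-54 never turns on. node-31 would need node-3 and node-17 (Gate 13), but node-17 never turns on.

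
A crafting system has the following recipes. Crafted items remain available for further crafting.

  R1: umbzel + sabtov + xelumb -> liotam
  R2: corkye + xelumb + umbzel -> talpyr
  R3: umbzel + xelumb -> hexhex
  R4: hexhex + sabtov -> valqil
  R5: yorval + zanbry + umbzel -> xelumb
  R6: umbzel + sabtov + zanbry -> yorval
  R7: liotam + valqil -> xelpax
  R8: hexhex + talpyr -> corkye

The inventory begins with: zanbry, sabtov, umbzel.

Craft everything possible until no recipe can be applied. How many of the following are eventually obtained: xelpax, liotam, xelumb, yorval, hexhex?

5

umbzel + sabtov + zanbry -> yorval (R6).
Using R5, yorval, zanbry, and umbzel make xelumb.
umbzel + xelumb -> hexhex (R3).
Using R1, umbzel, sabtov, and xelumb make liotam.
hexhex + sabtov -> valqil (R4).
Using R7, liotam and valqil make xelpax.
xelpax: reached.
liotam: reached.
xelumb: reached.
yorval: reached.
hexhex: reached.
All 5 are reached.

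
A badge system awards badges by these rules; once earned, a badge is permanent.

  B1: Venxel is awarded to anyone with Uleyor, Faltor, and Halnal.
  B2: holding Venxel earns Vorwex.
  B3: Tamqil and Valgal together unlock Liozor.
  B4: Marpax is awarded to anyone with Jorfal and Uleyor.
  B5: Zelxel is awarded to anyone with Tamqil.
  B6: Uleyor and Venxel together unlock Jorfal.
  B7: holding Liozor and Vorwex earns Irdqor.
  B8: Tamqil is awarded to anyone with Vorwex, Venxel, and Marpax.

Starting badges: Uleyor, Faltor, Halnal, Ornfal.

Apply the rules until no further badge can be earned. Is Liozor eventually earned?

No

Liozor would need Tamqil and Valgal (B3), but Valgal is never earned.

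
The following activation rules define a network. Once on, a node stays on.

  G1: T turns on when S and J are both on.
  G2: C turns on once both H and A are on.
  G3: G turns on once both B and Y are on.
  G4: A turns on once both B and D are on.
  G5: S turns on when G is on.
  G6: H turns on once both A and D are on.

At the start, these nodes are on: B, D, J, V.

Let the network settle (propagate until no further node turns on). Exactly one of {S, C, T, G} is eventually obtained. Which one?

C

G4: B and D on → A on.
G6: A and D on → H on.
G2: H and A on → C on.
G would need B and Y (G3), but Y never turns on. S would need G (G5), but G never turns on. T would need S and J (G1), but S never turns on.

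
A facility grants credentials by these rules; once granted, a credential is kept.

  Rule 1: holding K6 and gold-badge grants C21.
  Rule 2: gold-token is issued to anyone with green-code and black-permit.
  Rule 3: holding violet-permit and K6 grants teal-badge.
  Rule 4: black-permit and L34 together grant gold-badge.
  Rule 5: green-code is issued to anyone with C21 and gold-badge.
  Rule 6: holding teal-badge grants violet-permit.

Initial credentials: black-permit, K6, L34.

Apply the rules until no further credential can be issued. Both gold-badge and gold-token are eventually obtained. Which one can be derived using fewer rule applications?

gold-badge: Holding black-permit and L34 grants gold-badge (Rule 4). [1 rule application]
gold-token: Holding black-permit and L34 grants gold-badge (Rule 4). Holding K6 and gold-badge grants C21 (Rule 1). Holding C21 and gold-badge grants green-code (Rule 5). Holding green-code and black-permit grants gold-token (Rule 2). [4 rule applications]
gold-badge needs fewer.

gold-badge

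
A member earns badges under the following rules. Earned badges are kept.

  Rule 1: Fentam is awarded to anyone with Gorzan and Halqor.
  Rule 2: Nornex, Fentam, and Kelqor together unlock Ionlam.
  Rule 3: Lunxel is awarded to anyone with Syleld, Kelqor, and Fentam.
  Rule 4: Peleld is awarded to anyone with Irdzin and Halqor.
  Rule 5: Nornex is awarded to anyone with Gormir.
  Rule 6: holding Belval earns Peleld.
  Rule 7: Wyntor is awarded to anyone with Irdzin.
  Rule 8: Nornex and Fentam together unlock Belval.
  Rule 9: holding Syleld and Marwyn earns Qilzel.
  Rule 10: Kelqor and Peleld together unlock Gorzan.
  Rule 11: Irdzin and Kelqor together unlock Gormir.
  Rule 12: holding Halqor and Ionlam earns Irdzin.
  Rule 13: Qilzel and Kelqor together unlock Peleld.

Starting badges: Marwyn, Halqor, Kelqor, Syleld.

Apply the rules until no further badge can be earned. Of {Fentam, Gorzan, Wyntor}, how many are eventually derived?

2

With Syleld and Marwyn, Qilzel is earned (Rule 9).
With Qilzel and Kelqor, Peleld is earned (Rule 13).
With Kelqor and Peleld, Gorzan is earned (Rule 10).
With Gorzan and Halqor, Fentam is earned (Rule 1).
Fentam: reached.
Gorzan: reached.
Wyntor would need Irdzin (Rule 7), but Irdzin is never earned.
Reached: Fentam and Gorzan — 2 of the 3.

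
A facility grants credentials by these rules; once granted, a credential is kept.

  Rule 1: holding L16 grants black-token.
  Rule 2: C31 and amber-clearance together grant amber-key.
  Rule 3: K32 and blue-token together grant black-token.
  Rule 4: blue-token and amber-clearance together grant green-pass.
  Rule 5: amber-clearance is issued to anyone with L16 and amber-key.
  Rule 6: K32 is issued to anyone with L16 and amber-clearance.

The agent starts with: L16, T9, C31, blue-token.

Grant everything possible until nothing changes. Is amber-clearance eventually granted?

No

amber-clearance would need L16 and amber-key (Rule 5), but amber-key is never granted.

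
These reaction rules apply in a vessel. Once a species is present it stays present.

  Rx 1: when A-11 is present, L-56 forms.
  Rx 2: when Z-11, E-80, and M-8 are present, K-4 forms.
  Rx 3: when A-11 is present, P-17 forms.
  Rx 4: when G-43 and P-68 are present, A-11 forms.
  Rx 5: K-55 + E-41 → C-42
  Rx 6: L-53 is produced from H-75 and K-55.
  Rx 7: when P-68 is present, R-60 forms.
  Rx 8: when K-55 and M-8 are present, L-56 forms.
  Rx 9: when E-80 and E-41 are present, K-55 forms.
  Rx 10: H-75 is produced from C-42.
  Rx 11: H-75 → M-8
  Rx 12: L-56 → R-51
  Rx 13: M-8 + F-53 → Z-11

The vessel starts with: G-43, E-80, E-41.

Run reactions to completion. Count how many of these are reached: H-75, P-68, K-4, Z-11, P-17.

E-80 and E-41 present → K-55 forms (Rx 9).
K-55 and E-41 present → C-42 forms (Rx 5).
C-42 present → H-75 forms (Rx 10).
H-75: reached.
No rule produces P-68, and it is not given.
K-4 would need Z-11, E-80, and M-8 (Rx 2), but Z-11 never forms.
Z-11 would need M-8 and F-53 (Rx 13), but F-53 never forms.
P-17 would need A-11 (Rx 3), but A-11 never forms.
Reached: H-75 — 1 of the 5.

1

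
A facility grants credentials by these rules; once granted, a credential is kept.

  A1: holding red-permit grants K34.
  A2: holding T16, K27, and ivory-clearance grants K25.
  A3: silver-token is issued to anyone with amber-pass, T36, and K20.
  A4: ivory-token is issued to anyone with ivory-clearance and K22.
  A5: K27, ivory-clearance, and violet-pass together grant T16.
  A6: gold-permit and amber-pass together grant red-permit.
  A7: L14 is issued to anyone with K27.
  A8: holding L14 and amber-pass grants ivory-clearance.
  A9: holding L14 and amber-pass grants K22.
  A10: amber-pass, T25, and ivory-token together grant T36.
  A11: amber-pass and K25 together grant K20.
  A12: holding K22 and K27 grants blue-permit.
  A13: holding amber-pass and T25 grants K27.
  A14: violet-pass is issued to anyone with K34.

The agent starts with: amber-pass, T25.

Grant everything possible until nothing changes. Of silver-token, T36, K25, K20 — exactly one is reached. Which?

Holding amber-pass and T25 grants K27 (A13).
Holding K27 grants L14 (A7).
Holding L14 and amber-pass grants K22 (A9).
Holding L14 and amber-pass grants ivory-clearance (A8).
Holding ivory-clearance and K22 grants ivory-token (A4).
Holding amber-pass, T25, and ivory-token grants T36 (A10).
K25 would need T16, K27, and ivory-clearance (A2), but T16 is never granted. K20 would need amber-pass and K25 (A11), but K25 is never granted. silver-token would need amber-pass, T36, and K20 (A3), but K20 is never granted.

T36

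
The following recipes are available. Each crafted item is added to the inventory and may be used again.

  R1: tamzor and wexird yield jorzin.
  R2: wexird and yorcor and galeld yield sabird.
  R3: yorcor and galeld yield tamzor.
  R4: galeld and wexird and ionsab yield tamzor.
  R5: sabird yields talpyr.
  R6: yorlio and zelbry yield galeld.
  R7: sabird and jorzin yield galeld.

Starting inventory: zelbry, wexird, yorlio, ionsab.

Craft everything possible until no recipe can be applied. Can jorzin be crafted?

Using R6, yorlio and zelbry make galeld.
galeld and wexird and ionsab → tamzor (R4).
tamzor and wexird → jorzin (R1).

Yes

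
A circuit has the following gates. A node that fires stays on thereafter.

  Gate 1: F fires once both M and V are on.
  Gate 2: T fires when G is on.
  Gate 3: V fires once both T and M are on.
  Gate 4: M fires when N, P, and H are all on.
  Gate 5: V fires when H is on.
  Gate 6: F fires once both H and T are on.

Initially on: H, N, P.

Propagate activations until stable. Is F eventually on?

Yes

N, P, and H are on, so M fires (Gate 4).
Gate 5: H on → V on.
M and V are on, so F fires (Gate 1).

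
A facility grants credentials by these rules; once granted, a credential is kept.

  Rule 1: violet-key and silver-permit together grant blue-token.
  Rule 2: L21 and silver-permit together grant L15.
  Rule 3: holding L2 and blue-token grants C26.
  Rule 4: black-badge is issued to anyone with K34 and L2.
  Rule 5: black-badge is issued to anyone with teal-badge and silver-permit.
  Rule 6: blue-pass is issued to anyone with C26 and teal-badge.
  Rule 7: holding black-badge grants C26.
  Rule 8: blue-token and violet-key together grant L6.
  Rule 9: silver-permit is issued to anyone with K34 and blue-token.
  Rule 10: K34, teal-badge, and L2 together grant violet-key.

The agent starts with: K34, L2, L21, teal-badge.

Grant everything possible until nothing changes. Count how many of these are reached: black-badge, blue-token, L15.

Holding K34 and L2 grants black-badge (Rule 4).
black-badge: reached.
blue-token would need violet-key and silver-permit (Rule 1), but silver-permit is never granted.
L15 would need L21 and silver-permit (Rule 2), but silver-permit is never granted.
Reached: black-badge — 1 of the 3.

1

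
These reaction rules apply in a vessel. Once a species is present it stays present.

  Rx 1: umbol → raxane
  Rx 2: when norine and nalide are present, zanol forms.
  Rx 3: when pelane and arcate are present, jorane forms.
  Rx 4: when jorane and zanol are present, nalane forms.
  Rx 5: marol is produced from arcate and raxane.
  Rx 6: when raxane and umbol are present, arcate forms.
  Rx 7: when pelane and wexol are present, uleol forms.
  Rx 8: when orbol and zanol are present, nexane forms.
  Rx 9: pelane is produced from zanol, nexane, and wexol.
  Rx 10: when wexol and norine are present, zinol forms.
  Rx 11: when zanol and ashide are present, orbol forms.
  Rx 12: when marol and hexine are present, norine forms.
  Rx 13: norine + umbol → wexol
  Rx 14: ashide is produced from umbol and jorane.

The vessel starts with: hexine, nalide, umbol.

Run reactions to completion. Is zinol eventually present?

Yes

umbol present → raxane forms (Rx 1).
raxane and umbol present → arcate forms (Rx 6).
arcate and raxane present → marol forms (Rx 5).
marol and hexine present → norine forms (Rx 12).
norine and umbol present → wexol forms (Rx 13).
wexol and norine present → zinol forms (Rx 10).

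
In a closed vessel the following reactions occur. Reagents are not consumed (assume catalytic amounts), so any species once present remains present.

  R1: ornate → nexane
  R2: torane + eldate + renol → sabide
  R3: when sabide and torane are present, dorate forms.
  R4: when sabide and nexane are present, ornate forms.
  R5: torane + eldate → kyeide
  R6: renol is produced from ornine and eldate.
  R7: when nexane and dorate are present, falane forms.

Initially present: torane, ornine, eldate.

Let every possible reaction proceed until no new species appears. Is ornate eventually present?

No

ornate would need sabide and nexane (R4), but nexane never forms.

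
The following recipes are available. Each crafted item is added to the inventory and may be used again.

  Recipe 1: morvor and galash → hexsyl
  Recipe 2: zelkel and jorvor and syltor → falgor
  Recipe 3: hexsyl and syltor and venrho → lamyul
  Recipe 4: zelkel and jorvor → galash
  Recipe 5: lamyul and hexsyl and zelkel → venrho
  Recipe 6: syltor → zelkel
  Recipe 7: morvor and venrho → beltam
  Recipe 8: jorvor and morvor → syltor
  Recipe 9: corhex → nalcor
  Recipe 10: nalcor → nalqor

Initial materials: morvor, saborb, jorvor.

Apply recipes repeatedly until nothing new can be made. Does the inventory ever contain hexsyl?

jorvor and morvor → syltor (Recipe 8).
Using Recipe 6, syltor makes zelkel.
Using Recipe 4, zelkel and jorvor make galash.
Using Recipe 1, morvor and galash make hexsyl.

Yes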